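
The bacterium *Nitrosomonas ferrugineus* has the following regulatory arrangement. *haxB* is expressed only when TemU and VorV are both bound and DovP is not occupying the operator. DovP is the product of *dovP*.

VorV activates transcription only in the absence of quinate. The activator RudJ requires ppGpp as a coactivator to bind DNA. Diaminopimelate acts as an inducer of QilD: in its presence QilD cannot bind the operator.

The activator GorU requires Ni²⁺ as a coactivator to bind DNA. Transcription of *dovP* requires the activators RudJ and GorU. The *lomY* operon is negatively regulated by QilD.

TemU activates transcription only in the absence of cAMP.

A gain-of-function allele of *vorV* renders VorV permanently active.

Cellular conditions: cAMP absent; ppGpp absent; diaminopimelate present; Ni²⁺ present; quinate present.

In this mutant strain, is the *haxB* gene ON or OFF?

cAMP is absent, so TemU is active.
ppGpp is absent, so RudJ is inactive.
Ni²⁺ is present, so GorU is active.
Required activator RudJ is absent, so *dovP* is not transcribed.
So DovP is not produced.
VorV is constitutively active in this strain.
No repressor is bound and TemU and VorV are active, so *haxB* is transcribed.

ON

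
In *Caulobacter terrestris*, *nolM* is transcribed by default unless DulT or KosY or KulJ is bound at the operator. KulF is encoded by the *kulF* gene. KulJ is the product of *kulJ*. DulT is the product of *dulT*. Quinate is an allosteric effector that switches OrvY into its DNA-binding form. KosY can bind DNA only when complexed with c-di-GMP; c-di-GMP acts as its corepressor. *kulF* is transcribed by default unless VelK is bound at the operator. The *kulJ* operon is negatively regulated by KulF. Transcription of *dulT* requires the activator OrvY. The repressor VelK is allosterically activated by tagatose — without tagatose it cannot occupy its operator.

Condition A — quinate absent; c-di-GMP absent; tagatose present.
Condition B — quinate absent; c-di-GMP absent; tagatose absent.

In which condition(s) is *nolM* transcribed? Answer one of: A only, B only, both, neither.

B only

Condition A:
Quinate is absent, so OrvY is inactive.
Required activator OrvY is absent, so *dulT* is not transcribed.
So DulT is not produced.
c-di-GMP is absent, so KosY is inactive.
Tagatose is present, so VelK is active.
With repressor VelK bound, *kulF* is not transcribed.
So KulF is not produced.
With no repressor bound, *kulJ* is transcribed.
So KulJ is produced and active.
With repressor KulJ bound, *nolM* is not transcribed.
→ *nolM* is OFF in A.
Condition B:
Quinate is absent, so OrvY is inactive.
Required activator OrvY is absent, so *dulT* is not transcribed.
So DulT is not produced.
c-di-GMP is absent, so KosY is inactive.
Tagatose is absent, so VelK is inactive.
With no repressor bound, *kulF* is transcribed.
So KulF is produced and active.
With repressor KulF bound, *kulJ* is not transcribed.
So KulJ is not produced.
With no repressor bound, *nolM* is transcribed.
→ *nolM* is ON in B.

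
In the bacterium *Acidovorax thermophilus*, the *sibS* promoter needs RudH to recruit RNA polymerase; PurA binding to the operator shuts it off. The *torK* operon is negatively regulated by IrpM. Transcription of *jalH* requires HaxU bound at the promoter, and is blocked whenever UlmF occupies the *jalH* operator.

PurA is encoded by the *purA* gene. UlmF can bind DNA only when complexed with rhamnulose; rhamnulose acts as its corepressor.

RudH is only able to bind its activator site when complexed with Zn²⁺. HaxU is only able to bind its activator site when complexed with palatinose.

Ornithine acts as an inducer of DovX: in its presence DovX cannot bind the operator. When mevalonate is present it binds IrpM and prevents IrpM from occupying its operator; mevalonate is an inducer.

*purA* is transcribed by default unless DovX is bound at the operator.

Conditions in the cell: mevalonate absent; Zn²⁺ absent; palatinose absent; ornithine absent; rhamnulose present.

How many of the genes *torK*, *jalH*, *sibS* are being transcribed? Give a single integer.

Mevalonate is absent, so IrpM is active.
With repressor IrpM bound, *torK* is not transcribed.
→ *torK* is OFF.
Palatinose is absent, so HaxU is inactive.
Rhamnulose is present, so UlmF is active.
With repressor UlmF bound, *jalH* is not transcribed.
→ *jalH* is OFF.
Ornithine is absent, so DovX is active.
With repressor DovX bound, *purA* is not transcribed.
So PurA is not produced.
Zn²⁺ is absent, so RudH is inactive.
Required activator RudH is absent, so *sibS* is not transcribed.
→ *sibS* is OFF.
0 of the 3 genes are transcribed.

0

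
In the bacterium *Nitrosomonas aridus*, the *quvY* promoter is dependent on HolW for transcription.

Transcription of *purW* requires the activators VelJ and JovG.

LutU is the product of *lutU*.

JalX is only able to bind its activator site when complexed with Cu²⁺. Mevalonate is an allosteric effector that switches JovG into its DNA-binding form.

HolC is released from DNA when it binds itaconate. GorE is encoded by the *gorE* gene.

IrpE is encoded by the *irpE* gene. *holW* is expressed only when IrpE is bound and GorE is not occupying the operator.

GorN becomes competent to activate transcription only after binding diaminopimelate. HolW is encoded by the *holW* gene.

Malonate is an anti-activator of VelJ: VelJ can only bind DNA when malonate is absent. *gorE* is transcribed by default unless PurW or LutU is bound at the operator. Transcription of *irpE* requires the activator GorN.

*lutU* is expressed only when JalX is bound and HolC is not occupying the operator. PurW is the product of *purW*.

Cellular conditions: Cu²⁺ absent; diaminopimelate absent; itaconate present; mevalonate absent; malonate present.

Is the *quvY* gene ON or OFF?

OFF

Malonate is present, so VelJ is inactive.
Mevalonate is absent, so JovG is inactive.
Required activator VelJ is absent, so *purW* is not transcribed.
So PurW is not produced.
Itaconate is present, so HolC is inactive.
Cu²⁺ is absent, so JalX is inactive.
Required activator JalX is absent, so *lutU* is not transcribed.
So LutU is not produced.
With no repressor bound, *gorE* is transcribed.
So GorE is produced and active.
Diaminopimelate is absent, so GorN is inactive.
Required activator GorN is absent, so *irpE* is not transcribed.
So IrpE is not produced.
With repressor GorE bound, *holW* is not transcribed.
So HolW is not produced.
Required activator HolW is absent, so *quvY* is not transcribed.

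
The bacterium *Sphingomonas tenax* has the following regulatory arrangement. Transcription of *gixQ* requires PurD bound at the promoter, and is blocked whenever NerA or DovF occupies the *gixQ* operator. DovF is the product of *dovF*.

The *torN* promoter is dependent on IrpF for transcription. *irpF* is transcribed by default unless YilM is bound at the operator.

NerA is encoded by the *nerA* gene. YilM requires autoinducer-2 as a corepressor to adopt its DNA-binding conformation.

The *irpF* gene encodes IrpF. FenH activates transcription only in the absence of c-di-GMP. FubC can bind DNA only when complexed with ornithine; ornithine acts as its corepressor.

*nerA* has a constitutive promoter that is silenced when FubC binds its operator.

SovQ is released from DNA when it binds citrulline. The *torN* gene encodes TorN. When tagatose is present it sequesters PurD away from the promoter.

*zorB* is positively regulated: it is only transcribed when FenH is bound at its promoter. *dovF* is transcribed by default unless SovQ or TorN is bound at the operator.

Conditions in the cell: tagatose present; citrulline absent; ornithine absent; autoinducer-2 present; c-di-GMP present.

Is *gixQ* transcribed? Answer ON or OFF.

Ornithine is absent, so FubC is inactive.
With no repressor bound, *nerA* is transcribed.
So NerA is produced and active.
Tagatose is present, so PurD is inactive.
Citrulline is absent, so SovQ is active.
Autoinducer-2 is present, so YilM is active.
With repressor YilM bound, *irpF* is not transcribed.
So IrpF is not produced.
Required activator IrpF is absent, so *torN* is not transcribed.
So TorN is not produced.
With repressor SovQ bound, *dovF* is not transcribed.
So DovF is not produced.
With repressor NerA bound, *gixQ* is not transcribed.

OFF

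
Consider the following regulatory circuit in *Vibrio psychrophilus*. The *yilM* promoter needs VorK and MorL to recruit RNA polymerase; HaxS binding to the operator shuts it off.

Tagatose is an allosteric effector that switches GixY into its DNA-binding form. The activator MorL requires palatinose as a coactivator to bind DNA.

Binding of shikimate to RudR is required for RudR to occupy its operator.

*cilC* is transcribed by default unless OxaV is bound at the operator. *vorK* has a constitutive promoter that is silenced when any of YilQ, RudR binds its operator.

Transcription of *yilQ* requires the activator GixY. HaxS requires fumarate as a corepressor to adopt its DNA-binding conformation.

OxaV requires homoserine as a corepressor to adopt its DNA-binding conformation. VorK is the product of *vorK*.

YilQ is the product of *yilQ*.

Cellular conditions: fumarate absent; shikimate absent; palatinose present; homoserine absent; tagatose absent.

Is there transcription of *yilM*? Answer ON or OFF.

ON

Tagatose is absent, so GixY is inactive.
Required activator GixY is absent, so *yilQ* is not transcribed.
So YilQ is not produced.
Shikimate is absent, so RudR is inactive.
With no repressor bound, *vorK* is transcribed.
So VorK is produced and active.
Palatinose is present, so MorL is active.
Fumarate is absent, so HaxS is inactive.
No repressor is bound and VorK and MorL are active, so *yilM* is transcribed.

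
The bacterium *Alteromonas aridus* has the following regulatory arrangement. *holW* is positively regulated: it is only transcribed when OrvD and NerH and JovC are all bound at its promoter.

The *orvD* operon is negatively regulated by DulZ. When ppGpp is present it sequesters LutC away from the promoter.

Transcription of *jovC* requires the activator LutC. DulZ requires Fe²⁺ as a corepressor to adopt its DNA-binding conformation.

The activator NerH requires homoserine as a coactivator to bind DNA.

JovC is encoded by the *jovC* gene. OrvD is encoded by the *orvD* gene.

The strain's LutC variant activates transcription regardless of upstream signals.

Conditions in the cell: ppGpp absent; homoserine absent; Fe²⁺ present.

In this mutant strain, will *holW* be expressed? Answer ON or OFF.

Fe²⁺ is present, so DulZ is active.
With repressor DulZ bound, *orvD* is not transcribed.
So OrvD is not produced.
Homoserine is absent, so NerH is inactive.
LutC is constitutively active in this strain.
No repressor is bound and LutC is active, so *jovC* is transcribed.
So JovC is produced and active.
Required activator OrvD is absent, so *holW* is not transcribed.

OFF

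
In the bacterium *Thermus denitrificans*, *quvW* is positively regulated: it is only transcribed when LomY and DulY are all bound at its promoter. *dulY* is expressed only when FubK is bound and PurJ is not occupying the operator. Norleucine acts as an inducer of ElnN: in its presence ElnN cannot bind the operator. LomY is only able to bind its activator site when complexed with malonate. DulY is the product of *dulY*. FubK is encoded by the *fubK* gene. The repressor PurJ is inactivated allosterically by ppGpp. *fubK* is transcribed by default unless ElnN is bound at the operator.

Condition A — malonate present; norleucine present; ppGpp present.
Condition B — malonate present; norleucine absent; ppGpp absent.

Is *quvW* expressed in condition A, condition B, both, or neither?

A only

Condition A:
Malonate is present, so LomY is active.
Norleucine is present, so ElnN is inactive.
With no repressor bound, *fubK* is transcribed.
So FubK is produced and active.
ppGpp is present, so PurJ is inactive.
No repressor is bound and FubK is active, so *dulY* is transcribed.
So DulY is produced and active.
No repressor is bound and LomY and DulY are active, so *quvW* is transcribed.
→ *quvW* is ON in A.
Condition B:
Malonate is present, so LomY is active.
Norleucine is absent, so ElnN is active.
With repressor ElnN bound, *fubK* is not transcribed.
So FubK is not produced.
ppGpp is absent, so PurJ is active.
With repressor PurJ bound, *dulY* is not transcribed.
So DulY is not produced.
Required activator DulY is absent, so *quvW* is not transcribed.
→ *quvW* is OFF in B.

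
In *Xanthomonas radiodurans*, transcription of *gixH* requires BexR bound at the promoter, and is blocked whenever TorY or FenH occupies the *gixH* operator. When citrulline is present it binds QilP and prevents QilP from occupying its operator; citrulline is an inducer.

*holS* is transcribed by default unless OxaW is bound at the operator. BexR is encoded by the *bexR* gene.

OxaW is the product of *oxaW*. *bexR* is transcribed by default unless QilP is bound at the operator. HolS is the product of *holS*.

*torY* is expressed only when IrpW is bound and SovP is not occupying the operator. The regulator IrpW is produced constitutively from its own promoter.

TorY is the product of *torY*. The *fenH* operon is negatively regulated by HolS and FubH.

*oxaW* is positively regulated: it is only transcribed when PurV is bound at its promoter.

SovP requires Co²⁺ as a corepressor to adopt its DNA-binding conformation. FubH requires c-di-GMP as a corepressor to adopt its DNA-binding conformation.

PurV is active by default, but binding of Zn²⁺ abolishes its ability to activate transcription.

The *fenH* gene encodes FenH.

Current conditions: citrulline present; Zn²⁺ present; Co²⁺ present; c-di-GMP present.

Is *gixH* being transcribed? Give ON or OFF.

ON

Co²⁺ is present, so SovP is active.
IrpW is produced constitutively and is active.
With repressor SovP bound, *torY* is not transcribed.
So TorY is not produced.
Zn²⁺ is present, so PurV is inactive.
Required activator PurV is absent, so *oxaW* is not transcribed.
So OxaW is not produced.
With no repressor bound, *holS* is transcribed.
So HolS is produced and active.
c-di-GMP is present, so FubH is active.
With repressor HolS bound, *fenH* is not transcribed.
So FenH is not produced.
Citrulline is present, so QilP is inactive.
With no repressor bound, *bexR* is transcribed.
So BexR is produced and active.
No repressor is bound and BexR is active, so *gixH* is transcribed.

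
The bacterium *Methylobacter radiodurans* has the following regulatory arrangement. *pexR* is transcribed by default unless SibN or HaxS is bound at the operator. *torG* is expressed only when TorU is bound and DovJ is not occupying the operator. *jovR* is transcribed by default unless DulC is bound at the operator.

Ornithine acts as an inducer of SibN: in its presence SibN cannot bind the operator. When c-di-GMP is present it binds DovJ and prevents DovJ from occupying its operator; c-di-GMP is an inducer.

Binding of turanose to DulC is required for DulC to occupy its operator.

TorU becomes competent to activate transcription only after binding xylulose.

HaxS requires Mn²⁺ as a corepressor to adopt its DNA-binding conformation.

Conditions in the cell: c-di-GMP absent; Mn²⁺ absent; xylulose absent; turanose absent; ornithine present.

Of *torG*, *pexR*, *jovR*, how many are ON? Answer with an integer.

2

c-di-GMP is absent, so DovJ is active.
Xylulose is absent, so TorU is inactive.
With repressor DovJ bound, *torG* is not transcribed.
→ *torG* is OFF.
Ornithine is present, so SibN is inactive.
Mn²⁺ is absent, so HaxS is inactive.
With no repressor bound, *pexR* is transcribed.
→ *pexR* is ON.
Turanose is absent, so DulC is inactive.
With no repressor bound, *jovR* is transcribed.
→ *jovR* is ON.
2 of the 3 genes are transcribed.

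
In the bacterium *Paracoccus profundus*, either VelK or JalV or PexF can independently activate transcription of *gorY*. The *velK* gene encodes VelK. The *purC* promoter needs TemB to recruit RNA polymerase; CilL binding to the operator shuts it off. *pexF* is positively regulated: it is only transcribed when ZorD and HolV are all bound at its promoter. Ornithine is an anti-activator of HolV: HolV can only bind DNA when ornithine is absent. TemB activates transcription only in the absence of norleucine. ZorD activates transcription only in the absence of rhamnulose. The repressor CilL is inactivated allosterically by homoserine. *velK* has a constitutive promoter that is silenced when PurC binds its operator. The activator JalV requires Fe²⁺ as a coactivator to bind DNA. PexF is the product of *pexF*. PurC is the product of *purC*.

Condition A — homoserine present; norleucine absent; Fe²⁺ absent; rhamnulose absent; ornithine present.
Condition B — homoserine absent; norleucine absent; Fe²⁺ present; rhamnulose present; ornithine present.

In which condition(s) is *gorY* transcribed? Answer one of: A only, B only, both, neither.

Condition A:
Homoserine is present, so CilL is inactive.
Norleucine is absent, so TemB is active.
No repressor is bound and TemB is active, so *purC* is transcribed.
So PurC is produced and active.
With repressor PurC bound, *velK* is not transcribed.
So VelK is not produced.
Fe²⁺ is absent, so JalV is inactive.
Rhamnulose is absent, so ZorD is active.
Ornithine is present, so HolV is inactive.
Required activator HolV is absent, so *pexF* is not transcribed.
So PexF is not produced.
No activator is available at the *gorY* promoter, so *gorY* is not transcribed.
→ *gorY* is OFF in A.
Condition B:
Homoserine is absent, so CilL is active.
Norleucine is absent, so TemB is active.
With repressor CilL bound, *purC* is not transcribed.
So PurC is not produced.
With no repressor bound, *velK* is transcribed.
So VelK is produced and active.
Fe²⁺ is present, so JalV is active.
Rhamnulose is present, so ZorD is inactive.
Ornithine is present, so HolV is inactive.
Required activator ZorD is absent, so *pexF* is not transcribed.
So PexF is not produced.
Activator VelK is present, so *gorY* is transcribed.
→ *gorY* is ON in B.

B only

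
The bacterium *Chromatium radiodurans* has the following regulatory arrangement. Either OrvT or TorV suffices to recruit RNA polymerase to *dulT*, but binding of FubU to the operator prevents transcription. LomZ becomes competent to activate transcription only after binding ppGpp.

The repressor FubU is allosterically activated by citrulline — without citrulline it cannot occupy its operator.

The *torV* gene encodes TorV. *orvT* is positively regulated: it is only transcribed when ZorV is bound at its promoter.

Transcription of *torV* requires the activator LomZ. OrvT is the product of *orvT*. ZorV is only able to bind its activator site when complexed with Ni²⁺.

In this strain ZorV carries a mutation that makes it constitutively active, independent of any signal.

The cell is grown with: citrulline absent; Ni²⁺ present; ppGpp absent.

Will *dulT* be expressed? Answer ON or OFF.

ON

Citrulline is absent, so FubU is inactive.
ZorV is constitutively active in this strain.
No repressor is bound and ZorV is active, so *orvT* is transcribed.
So OrvT is produced and active.
ppGpp is absent, so LomZ is inactive.
Required activator LomZ is absent, so *torV* is not transcribed.
So TorV is not produced.
Activator OrvT is present, so *dulT* is transcribed.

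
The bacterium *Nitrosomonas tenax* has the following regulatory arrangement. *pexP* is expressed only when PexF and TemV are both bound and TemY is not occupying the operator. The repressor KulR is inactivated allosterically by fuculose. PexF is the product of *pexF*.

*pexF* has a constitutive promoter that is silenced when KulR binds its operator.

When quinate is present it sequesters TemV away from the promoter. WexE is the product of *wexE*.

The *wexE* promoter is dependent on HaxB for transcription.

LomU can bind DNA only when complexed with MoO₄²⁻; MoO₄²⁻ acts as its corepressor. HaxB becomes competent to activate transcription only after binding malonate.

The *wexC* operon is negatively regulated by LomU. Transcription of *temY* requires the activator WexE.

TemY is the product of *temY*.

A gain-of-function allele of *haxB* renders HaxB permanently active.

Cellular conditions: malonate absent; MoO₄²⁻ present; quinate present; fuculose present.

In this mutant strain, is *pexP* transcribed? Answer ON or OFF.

HaxB is constitutively active in this strain.
No repressor is bound and HaxB is active, so *wexE* is transcribed.
So WexE is produced and active.
No repressor is bound and WexE is active, so *temY* is transcribed.
So TemY is produced and active.
Fuculose is present, so KulR is inactive.
With no repressor bound, *pexF* is transcribed.
So PexF is produced and active.
Quinate is present, so TemV is inactive.
With repressor TemY bound, *pexP* is not transcribed.

OFF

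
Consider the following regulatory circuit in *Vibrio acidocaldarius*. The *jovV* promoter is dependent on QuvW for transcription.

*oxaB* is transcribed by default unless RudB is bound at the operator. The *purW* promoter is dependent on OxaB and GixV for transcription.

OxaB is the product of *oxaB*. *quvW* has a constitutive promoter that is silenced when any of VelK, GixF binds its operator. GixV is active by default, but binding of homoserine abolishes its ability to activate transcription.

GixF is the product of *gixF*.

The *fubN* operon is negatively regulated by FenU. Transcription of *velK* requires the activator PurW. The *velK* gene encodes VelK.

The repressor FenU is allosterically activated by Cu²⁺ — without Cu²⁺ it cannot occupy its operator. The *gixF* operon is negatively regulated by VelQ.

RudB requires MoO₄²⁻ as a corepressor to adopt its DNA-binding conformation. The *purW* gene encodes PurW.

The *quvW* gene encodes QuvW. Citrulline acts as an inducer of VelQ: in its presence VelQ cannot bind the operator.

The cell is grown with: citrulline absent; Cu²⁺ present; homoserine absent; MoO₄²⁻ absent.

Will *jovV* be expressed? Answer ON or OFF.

OFF

MoO₄²⁻ is absent, so RudB is inactive.
With no repressor bound, *oxaB* is transcribed.
So OxaB is produced and active.
Homoserine is absent, so GixV is active.
No repressor is bound and OxaB and GixV are active, so *purW* is transcribed.
So PurW is produced and active.
No repressor is bound and PurW is active, so *velK* is transcribed.
So VelK is produced and active.
Citrulline is absent, so VelQ is active.
With repressor VelQ bound, *gixF* is not transcribed.
So GixF is not produced.
With repressor VelK bound, *quvW* is not transcribed.
So QuvW is not produced.
Required activator QuvW is absent, so *jovV* is not transcribed.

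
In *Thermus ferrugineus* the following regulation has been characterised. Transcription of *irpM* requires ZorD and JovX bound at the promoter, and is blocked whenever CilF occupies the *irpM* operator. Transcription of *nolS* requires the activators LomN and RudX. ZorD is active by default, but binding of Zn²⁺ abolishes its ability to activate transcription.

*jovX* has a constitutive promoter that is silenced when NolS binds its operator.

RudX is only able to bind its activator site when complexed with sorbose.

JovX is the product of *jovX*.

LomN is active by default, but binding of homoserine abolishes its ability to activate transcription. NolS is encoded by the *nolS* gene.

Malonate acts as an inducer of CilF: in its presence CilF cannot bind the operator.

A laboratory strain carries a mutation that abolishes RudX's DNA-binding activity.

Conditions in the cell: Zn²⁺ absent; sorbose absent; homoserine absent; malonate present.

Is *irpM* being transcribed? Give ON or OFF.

ON

Zn²⁺ is absent, so ZorD is active.
Malonate is present, so CilF is inactive.
Homoserine is absent, so LomN is active.
RudX is non-functional in this strain, so it has no effect.
Required activator RudX is absent, so *nolS* is not transcribed.
So NolS is not produced.
With no repressor bound, *jovX* is transcribed.
So JovX is produced and active.
No repressor is bound and ZorD and JovX are active, so *irpM* is transcribed.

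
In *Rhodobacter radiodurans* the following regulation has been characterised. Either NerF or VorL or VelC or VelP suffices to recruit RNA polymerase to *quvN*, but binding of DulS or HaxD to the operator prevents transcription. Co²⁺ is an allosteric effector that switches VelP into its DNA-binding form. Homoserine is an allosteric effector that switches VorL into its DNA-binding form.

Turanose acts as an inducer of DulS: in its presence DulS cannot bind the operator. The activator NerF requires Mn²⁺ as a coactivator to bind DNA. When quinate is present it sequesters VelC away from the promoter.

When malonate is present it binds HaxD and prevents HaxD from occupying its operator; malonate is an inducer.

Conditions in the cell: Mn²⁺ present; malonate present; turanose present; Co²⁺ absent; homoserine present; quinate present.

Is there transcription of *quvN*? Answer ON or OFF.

ON

Turanose is present, so DulS is inactive.
Mn²⁺ is present, so NerF is active.
Homoserine is present, so VorL is active.
Quinate is present, so VelC is inactive.
Co²⁺ is absent, so VelP is inactive.
Malonate is present, so HaxD is inactive.
Activator NerF is present, so *quvN* is transcribed.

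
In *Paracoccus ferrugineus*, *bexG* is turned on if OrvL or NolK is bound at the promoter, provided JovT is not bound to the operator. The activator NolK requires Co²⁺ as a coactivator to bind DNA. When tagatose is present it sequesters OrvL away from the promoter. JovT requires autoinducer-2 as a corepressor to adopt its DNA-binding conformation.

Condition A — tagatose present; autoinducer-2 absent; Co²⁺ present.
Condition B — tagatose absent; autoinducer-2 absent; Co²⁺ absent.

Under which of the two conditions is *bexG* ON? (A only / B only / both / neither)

Condition A:
Tagatose is present, so OrvL is inactive.
Autoinducer-2 is absent, so JovT is inactive.
Co²⁺ is present, so NolK is active.
Activator NolK is present, so *bexG* is transcribed.
→ *bexG* is ON in A.
Condition B:
Tagatose is absent, so OrvL is active.
Autoinducer-2 is absent, so JovT is inactive.
Co²⁺ is absent, so NolK is inactive.
Activator OrvL is present, so *bexG* is transcribed.
→ *bexG* is ON in B.

both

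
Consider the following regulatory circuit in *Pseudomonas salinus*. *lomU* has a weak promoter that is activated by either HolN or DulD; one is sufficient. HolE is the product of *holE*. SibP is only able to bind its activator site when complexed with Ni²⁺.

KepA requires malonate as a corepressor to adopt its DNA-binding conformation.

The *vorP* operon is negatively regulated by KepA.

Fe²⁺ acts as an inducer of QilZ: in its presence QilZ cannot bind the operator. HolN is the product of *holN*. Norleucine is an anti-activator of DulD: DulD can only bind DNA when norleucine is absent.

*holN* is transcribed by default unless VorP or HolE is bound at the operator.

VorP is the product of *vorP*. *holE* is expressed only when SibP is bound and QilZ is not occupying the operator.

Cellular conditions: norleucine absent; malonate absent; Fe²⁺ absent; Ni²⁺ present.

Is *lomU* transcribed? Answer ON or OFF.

ON

Malonate is absent, so KepA is inactive.
With no repressor bound, *vorP* is transcribed.
So VorP is produced and active.
Fe²⁺ is absent, so QilZ is active.
Ni²⁺ is present, so SibP is active.
With repressor QilZ bound, *holE* is not transcribed.
So HolE is not produced.
With repressor VorP bound, *holN* is not transcribed.
So HolN is not produced.
Norleucine is absent, so DulD is active.
Activator DulD is present, so *lomU* is transcribed.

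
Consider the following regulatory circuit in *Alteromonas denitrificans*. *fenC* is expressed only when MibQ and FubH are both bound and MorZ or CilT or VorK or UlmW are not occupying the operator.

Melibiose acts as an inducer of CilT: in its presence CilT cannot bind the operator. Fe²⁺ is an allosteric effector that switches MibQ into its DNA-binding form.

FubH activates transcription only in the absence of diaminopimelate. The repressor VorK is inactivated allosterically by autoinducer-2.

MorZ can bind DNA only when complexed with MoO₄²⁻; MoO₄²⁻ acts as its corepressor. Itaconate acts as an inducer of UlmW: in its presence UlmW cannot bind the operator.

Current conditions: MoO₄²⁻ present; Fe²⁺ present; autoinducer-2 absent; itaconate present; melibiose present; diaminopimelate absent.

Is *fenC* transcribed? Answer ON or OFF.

MoO₄²⁻ is present, so MorZ is active.
Melibiose is present, so CilT is inactive.
Fe²⁺ is present, so MibQ is active.
Autoinducer-2 is absent, so VorK is active.
Itaconate is present, so UlmW is inactive.
Diaminopimelate is absent, so FubH is active.
With repressor MorZ bound, *fenC* is not transcribed.

OFF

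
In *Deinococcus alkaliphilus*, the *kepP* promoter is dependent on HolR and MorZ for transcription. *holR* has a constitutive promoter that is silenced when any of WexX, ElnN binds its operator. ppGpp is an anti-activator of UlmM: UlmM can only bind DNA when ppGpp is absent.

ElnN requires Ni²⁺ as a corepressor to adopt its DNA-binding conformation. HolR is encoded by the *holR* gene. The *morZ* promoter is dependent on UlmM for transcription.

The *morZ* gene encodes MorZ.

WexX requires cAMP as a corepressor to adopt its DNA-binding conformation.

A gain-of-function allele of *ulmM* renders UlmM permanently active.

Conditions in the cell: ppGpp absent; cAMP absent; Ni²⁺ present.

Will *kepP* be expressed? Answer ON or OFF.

cAMP is absent, so WexX is inactive.
Ni²⁺ is present, so ElnN is active.
With repressor ElnN bound, *holR* is not transcribed.
So HolR is not produced.
UlmM is constitutively active in this strain.
No repressor is bound and UlmM is active, so *morZ* is transcribed.
So MorZ is produced and active.
Required activator HolR is absent, so *kepP* is not transcribed.

OFF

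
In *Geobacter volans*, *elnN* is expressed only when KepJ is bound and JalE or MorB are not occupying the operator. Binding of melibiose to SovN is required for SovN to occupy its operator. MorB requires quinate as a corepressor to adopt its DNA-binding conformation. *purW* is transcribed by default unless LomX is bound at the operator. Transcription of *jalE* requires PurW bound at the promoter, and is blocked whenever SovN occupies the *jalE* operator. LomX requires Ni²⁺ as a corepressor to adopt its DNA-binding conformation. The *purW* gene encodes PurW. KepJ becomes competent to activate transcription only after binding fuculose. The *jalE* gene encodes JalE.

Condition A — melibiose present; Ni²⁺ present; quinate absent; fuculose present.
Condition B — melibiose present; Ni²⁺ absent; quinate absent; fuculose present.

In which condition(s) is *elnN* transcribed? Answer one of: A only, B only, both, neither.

both

Condition A:
Melibiose is present, so SovN is active.
Ni²⁺ is present, so LomX is active.
With repressor LomX bound, *purW* is not transcribed.
So PurW is not produced.
With repressor SovN bound, *jalE* is not transcribed.
So JalE is not produced.
Quinate is absent, so MorB is inactive.
Fuculose is present, so KepJ is active.
No repressor is bound and KepJ is active, so *elnN* is transcribed.
→ *elnN* is ON in A.
Condition B:
Melibiose is present, so SovN is active.
Ni²⁺ is absent, so LomX is inactive.
With no repressor bound, *purW* is transcribed.
So PurW is produced and active.
With repressor SovN bound, *jalE* is not transcribed.
So JalE is not produced.
Quinate is absent, so MorB is inactive.
Fuculose is present, so KepJ is active.
No repressor is bound and KepJ is active, so *elnN* is transcribed.
→ *elnN* is ON in B.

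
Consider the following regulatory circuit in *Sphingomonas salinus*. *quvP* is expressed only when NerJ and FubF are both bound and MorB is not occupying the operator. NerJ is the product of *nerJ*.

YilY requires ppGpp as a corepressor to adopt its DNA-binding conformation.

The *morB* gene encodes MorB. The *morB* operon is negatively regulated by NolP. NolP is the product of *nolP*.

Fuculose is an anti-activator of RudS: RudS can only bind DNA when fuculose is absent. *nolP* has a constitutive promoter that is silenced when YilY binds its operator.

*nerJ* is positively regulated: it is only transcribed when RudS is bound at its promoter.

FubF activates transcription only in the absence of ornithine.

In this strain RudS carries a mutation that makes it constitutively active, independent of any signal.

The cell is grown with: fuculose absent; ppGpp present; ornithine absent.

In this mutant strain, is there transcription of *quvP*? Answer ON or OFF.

RudS is constitutively active in this strain.
No repressor is bound and RudS is active, so *nerJ* is transcribed.
So NerJ is produced and active.
ppGpp is present, so YilY is active.
With repressor YilY bound, *nolP* is not transcribed.
So NolP is not produced.
With no repressor bound, *morB* is transcribed.
So MorB is produced and active.
Ornithine is absent, so FubF is active.
With repressor MorB bound, *quvP* is not transcribed.

OFF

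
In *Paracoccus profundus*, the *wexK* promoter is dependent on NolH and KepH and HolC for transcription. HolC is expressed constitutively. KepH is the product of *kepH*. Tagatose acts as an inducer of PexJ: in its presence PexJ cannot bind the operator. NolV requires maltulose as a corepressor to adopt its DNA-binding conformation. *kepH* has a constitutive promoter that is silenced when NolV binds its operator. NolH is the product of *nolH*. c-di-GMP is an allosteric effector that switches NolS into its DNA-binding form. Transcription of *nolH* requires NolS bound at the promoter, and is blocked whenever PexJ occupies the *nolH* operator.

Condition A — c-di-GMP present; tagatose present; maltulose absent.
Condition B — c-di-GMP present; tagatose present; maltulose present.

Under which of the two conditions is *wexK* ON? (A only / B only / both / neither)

Condition A:
c-di-GMP is present, so NolS is active.
Tagatose is present, so PexJ is inactive.
No repressor is bound and NolS is active, so *nolH* is transcribed.
So NolH is produced and active.
Maltulose is absent, so NolV is inactive.
With no repressor bound, *kepH* is transcribed.
So KepH is produced and active.
HolC is produced constitutively and is active.
No repressor is bound and NolH and KepH and HolC are active, so *wexK* is transcribed.
→ *wexK* is ON in A.
Condition B:
c-di-GMP is present, so NolS is active.
Tagatose is present, so PexJ is inactive.
No repressor is bound and NolS is active, so *nolH* is transcribed.
So NolH is produced and active.
Maltulose is present, so NolV is active.
With repressor NolV bound, *kepH* is not transcribed.
So KepH is not produced.
HolC is produced constitutively and is active.
Required activator KepH is absent, so *wexK* is not transcribed.
→ *wexK* is OFF in B.

A only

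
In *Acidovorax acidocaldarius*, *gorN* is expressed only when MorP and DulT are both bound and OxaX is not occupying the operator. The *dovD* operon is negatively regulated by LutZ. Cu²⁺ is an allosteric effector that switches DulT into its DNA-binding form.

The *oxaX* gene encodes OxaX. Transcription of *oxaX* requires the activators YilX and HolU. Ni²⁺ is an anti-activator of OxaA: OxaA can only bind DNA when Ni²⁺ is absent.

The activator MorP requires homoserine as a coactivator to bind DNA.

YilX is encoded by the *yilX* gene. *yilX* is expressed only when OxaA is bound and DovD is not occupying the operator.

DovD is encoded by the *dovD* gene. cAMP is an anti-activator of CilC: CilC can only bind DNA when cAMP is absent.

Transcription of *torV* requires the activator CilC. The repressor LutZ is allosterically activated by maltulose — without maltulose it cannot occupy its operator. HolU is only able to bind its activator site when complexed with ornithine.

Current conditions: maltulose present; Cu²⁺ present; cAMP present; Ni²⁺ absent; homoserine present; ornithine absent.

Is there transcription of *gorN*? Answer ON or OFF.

ON

Homoserine is present, so MorP is active.
Ni²⁺ is absent, so OxaA is active.
Maltulose is present, so LutZ is active.
With repressor LutZ bound, *dovD* is not transcribed.
So DovD is not produced.
No repressor is bound and OxaA is active, so *yilX* is transcribed.
So YilX is produced and active.
Ornithine is absent, so HolU is inactive.
Required activator HolU is absent, so *oxaX* is not transcribed.
So OxaX is not produced.
Cu²⁺ is present, so DulT is active.
No repressor is bound and MorP and DulT are active, so *gorN* is transcribed.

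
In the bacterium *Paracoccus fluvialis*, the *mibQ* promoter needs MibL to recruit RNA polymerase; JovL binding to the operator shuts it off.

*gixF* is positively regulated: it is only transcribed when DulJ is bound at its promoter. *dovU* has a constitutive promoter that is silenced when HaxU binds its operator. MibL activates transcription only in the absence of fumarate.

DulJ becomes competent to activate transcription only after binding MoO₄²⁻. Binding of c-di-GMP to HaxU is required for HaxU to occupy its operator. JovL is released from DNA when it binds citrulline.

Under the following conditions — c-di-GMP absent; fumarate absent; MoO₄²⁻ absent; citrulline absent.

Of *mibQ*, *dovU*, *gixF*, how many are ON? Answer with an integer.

1

Citrulline is absent, so JovL is active.
Fumarate is absent, so MibL is active.
With repressor JovL bound, *mibQ* is not transcribed.
→ *mibQ* is OFF.
c-di-GMP is absent, so HaxU is inactive.
With no repressor bound, *dovU* is transcribed.
→ *dovU* is ON.
MoO₄²⁻ is absent, so DulJ is inactive.
Required activator DulJ is absent, so *gixF* is not transcribed.
→ *gixF* is OFF.
1 of the 3 genes is transcribed.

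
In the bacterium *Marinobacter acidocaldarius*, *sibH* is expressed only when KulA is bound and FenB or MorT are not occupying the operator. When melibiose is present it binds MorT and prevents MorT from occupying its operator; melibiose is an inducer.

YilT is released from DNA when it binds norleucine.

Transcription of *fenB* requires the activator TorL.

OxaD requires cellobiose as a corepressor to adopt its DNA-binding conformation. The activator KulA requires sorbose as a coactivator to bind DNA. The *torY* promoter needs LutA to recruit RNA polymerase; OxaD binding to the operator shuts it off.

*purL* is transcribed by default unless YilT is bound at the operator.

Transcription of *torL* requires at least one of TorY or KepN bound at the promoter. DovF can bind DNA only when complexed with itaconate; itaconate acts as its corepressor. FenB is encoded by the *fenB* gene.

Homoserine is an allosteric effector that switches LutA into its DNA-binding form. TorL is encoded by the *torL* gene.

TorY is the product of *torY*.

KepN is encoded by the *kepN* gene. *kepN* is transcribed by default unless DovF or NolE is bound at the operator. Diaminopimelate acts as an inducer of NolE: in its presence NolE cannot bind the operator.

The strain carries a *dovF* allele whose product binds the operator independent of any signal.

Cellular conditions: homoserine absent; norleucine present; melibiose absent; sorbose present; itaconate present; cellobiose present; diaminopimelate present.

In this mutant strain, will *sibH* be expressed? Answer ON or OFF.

OFF

Cellobiose is present, so OxaD is active.
Homoserine is absent, so LutA is inactive.
With repressor OxaD bound, *torY* is not transcribed.
So TorY is not produced.
DovF is constitutively active in this strain.
Diaminopimelate is present, so NolE is inactive.
With repressor DovF bound, *kepN* is not transcribed.
So KepN is not produced.
No activator is available at the *torL* promoter, so *torL* is not transcribed.
So TorL is not produced.
Required activator TorL is absent, so *fenB* is not transcribed.
So FenB is not produced.
Sorbose is present, so KulA is active.
Melibiose is absent, so MorT is active.
With repressor MorT bound, *sibH* is not transcribed.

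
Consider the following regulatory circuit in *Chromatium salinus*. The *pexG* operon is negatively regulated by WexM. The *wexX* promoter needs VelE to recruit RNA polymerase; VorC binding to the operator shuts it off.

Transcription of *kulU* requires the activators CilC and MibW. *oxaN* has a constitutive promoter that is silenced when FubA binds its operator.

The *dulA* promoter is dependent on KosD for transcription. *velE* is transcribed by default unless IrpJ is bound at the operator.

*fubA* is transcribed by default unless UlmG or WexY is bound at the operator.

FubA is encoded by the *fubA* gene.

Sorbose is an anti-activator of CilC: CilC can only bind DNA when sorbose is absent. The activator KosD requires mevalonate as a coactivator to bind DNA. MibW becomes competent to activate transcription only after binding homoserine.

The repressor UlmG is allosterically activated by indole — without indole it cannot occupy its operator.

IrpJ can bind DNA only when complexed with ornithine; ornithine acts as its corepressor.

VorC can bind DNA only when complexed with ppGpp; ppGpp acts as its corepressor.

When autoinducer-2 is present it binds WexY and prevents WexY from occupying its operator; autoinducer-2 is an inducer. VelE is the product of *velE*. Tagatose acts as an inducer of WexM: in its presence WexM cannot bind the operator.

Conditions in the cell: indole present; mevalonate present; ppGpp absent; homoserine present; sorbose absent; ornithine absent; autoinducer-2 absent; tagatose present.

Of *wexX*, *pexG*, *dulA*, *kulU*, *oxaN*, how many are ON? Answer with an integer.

5

Ornithine is absent, so IrpJ is inactive.
With no repressor bound, *velE* is transcribed.
So VelE is produced and active.
ppGpp is absent, so VorC is inactive.
No repressor is bound and VelE is active, so *wexX* is transcribed.
→ *wexX* is ON.
Tagatose is present, so WexM is inactive.
With no repressor bound, *pexG* is transcribed.
→ *pexG* is ON.
Mevalonate is present, so KosD is active.
No repressor is bound and KosD is active, so *dulA* is transcribed.
→ *dulA* is ON.
Sorbose is absent, so CilC is active.
Homoserine is present, so MibW is active.
No repressor is bound and CilC and MibW are active, so *kulU* is transcribed.
→ *kulU* is ON.
Indole is present, so UlmG is active.
Autoinducer-2 is absent, so WexY is active.
With repressor UlmG bound, *fubA* is not transcribed.
So FubA is not produced.
With no repressor bound, *oxaN* is transcribed.
→ *oxaN* is ON.
5 of the 5 genes are transcribed.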